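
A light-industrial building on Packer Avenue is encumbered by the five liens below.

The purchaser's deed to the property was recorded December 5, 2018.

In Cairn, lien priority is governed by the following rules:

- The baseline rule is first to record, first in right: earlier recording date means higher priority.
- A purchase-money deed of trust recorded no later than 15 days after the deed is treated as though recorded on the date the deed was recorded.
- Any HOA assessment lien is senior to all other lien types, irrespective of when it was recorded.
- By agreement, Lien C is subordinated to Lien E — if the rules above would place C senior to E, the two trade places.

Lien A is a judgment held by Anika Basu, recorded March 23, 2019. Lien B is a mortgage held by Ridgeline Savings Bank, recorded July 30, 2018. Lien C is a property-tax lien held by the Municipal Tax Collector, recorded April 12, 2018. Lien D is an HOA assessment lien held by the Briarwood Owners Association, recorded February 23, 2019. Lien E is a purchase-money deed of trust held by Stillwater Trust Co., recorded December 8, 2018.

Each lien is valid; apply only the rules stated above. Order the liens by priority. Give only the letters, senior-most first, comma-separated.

Adjusting effective dates: E relates back to the deed date December 5, 2018.
D, as an HOA assessment lien, has superpriority and ranks first.
Among the remaining liens, by effective date: C (April 12, 2018), B (July 30, 2018), E (December 5, 2018), A (March 23, 2019).
C is senior to E before the subordination, so the two trade places.

D, E, B, C, A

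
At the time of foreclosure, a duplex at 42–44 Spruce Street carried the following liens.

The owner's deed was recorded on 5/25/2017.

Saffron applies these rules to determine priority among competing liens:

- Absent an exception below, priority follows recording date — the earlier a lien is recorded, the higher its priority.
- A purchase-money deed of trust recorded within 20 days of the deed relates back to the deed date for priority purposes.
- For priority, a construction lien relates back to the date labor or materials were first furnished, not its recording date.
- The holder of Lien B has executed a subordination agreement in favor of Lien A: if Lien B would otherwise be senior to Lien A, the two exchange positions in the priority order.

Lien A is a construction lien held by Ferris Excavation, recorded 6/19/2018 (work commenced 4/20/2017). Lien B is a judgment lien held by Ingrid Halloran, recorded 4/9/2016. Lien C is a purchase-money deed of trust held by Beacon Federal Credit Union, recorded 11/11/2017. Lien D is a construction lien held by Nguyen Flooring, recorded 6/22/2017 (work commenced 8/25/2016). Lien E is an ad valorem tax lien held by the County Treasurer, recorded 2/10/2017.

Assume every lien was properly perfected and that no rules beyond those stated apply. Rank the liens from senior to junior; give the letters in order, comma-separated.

Effective dates: A relates back to 4/20/2017 (work commenced); C missed the 20-day window (170 days after the deed), so its recording date stands; D is treated as recorded 8/25/2016, the work-commencement date.
Sorted by effective date: B (4/9/2016), D (8/25/2016), E (2/10/2017), A (4/20/2017), C (11/11/2017).
B is senior to A before the subordination, so the two trade places.

A, D, E, B, C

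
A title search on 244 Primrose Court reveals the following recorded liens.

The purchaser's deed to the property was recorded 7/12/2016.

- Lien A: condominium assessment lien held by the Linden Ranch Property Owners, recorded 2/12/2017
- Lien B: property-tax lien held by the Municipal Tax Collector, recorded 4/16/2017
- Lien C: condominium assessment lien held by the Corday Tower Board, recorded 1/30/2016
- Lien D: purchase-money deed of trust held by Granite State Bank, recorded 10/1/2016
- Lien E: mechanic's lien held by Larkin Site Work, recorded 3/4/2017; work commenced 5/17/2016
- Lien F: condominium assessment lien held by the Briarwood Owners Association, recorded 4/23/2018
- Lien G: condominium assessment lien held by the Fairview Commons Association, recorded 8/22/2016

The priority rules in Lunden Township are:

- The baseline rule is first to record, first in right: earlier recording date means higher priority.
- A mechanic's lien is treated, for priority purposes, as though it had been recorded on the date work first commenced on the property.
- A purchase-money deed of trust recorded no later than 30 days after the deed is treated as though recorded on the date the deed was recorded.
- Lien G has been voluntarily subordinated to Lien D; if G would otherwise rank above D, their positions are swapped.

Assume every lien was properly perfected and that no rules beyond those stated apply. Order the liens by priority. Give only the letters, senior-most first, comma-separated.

C, E, D, G, A, B, F

Adjusting effective dates: D missed the 30-day window (81 days after the deed), so its recording date stands; E's effective date is 5/17/2016, when work began.
By effective date, earliest first: C (1/30/2016), E (5/17/2016), G (8/22/2016), D (10/1/2016), A (2/12/2017), B (4/16/2017), F (4/23/2018).
Because G would otherwise rank above D, the subordination swaps them.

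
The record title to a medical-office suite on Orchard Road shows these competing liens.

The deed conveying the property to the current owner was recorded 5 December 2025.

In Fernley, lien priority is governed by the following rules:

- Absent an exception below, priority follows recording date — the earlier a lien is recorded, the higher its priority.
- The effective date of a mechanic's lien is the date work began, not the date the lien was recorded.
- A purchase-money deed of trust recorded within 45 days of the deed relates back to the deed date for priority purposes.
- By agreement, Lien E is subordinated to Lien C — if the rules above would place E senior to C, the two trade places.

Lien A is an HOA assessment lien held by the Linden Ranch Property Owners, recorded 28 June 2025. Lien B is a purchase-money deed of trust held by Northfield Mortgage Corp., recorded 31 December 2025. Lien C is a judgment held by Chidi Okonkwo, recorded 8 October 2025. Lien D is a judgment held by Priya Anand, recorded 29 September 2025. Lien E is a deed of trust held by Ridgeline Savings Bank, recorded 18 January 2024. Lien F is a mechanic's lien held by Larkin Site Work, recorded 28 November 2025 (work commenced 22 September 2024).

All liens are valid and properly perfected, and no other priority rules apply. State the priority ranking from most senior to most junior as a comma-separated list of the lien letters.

C, F, A, D, E, B

Effective dates after the stated exceptions: B was recorded within the 45-day window, so its effective date is the deed date 5 December 2025; F is treated as recorded 22 September 2024, the work-commencement date.
Sorted by effective date: E (18 January 2024), F (22 September 2024), A (28 June 2025), D (29 September 2025), C (8 October 2025), B (5 December 2025).
The subordination applies — E was senior to C — so E and C swap.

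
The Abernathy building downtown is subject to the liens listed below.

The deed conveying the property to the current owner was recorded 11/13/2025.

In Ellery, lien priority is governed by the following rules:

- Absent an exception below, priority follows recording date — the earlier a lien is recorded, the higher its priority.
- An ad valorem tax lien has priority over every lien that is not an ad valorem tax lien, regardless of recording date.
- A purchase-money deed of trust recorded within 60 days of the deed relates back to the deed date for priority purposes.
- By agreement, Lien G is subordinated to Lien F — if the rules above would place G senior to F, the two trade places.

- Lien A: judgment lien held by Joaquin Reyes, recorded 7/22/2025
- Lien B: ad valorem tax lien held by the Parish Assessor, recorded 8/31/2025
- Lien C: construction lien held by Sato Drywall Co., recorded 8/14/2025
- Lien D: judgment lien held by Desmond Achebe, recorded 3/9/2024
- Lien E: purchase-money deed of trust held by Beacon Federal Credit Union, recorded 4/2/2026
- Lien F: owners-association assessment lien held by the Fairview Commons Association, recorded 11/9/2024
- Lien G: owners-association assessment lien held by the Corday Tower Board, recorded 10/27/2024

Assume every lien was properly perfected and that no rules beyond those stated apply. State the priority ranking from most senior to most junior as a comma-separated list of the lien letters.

B, D, F, G, A, C, E

Effective dates: E was recorded 140 days after the deed, outside the 60-day window, so it keeps its recording date.
As an ad valorem tax lien, B is senior to every other lien.
Among the remaining liens, by effective date: D (3/9/2024), G (10/27/2024), F (11/9/2024), A (7/22/2025), C (8/14/2025), E (4/2/2026).
Because G would otherwise rank above F, the subordination swaps them.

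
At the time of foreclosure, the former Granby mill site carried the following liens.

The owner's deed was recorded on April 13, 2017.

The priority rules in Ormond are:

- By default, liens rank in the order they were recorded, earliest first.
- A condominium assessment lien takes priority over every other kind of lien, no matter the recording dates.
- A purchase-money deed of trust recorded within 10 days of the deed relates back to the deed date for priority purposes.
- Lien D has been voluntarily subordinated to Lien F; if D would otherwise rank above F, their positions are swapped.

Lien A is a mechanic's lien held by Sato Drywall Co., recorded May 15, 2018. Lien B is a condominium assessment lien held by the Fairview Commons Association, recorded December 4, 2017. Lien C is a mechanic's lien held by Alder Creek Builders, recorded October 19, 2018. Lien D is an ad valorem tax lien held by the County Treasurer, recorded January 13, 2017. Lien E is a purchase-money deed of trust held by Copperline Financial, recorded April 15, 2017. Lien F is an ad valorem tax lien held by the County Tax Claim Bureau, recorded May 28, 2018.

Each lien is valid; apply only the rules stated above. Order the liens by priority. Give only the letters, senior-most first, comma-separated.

Adjusting effective dates: E's effective date is the deed date, April 13, 2017.
B is a condominium assessment lien and takes priority over every other lien.
The other liens, earliest effective date first: D (January 13, 2017), E (April 13, 2017), A (May 15, 2018), F (May 28, 2018), C (October 19, 2018).
D is senior to F before the subordination, so the two trade places.

B, F, E, A, D, C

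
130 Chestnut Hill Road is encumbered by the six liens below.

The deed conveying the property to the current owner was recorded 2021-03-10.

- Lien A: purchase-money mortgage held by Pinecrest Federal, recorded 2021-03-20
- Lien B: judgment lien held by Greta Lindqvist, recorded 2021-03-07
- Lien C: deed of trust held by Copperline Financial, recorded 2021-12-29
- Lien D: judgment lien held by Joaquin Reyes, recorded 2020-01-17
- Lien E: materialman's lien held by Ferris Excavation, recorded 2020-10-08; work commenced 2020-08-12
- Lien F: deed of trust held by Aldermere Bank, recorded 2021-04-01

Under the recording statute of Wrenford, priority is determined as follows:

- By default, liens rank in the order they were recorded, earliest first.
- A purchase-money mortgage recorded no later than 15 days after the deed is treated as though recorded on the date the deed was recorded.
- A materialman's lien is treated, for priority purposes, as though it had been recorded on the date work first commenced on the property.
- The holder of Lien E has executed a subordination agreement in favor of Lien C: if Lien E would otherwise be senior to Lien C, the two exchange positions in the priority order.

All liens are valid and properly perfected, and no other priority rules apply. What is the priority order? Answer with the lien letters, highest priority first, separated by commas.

Effective dates after the stated exceptions: A's effective date is the deed date, 2021-03-10; E is treated as recorded 2020-08-12, the work-commencement date.
Sorted by effective date: D (2020-01-17), E (2020-08-12), B (2021-03-07), A (2021-03-10), F (2021-04-01), C (2021-12-29).
The subordination applies — E was senior to C — so E and C swap.

D, C, B, A, F, E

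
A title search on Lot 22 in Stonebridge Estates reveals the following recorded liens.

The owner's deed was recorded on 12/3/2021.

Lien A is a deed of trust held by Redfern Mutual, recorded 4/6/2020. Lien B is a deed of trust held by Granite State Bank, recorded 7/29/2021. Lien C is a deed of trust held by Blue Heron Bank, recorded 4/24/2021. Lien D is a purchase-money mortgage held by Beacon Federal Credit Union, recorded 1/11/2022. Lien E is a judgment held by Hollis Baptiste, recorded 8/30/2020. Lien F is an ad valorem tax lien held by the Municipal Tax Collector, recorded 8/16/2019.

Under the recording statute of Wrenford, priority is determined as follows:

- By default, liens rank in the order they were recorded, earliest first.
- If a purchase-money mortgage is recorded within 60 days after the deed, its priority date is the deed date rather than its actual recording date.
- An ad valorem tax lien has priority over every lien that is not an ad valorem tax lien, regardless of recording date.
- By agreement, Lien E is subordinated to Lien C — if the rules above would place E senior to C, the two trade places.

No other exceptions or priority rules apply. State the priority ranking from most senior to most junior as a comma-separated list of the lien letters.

Adjusting effective dates: D's effective date is the deed date, 12/3/2021.
F is an ad valorem tax lien and takes priority over every other lien.
Ordering the rest by effective date: A (4/6/2020), E (8/30/2020), C (4/24/2021), B (7/29/2021), D (12/3/2021).
E would otherwise be senior to C, so under the subordination agreement E and C exchange positions.

F, A, C, E, B, D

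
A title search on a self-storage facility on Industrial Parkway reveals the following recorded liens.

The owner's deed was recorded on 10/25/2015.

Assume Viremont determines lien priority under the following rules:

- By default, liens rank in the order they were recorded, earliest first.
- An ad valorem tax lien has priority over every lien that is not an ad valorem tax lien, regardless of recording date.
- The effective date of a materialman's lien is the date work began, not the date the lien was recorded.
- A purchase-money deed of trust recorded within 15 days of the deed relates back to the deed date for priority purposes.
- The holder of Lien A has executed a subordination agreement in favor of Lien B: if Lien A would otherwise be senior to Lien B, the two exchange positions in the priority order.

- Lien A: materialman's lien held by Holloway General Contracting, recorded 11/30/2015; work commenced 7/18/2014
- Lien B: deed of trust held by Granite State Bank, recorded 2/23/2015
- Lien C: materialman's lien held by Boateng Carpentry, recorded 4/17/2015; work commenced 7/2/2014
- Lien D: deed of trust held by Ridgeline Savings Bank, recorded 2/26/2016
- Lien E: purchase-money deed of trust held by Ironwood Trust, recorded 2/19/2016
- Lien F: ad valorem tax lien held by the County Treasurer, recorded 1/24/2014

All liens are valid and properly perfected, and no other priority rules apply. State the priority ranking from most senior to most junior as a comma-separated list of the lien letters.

F, C, B, A, E, D

First, effective dates: A relates back to 7/18/2014 (work commenced); C's effective date is 7/2/2014, when work began; E was recorded 117 days after the deed, outside the 15-day window, so it keeps its recording date.
F, as an ad valorem tax lien, has superpriority and ranks first.
Ordering the rest by effective date: C (7/2/2014), A (7/18/2014), B (2/23/2015), E (2/19/2016), D (2/26/2016).
The subordination applies — A was senior to B — so A and B swap.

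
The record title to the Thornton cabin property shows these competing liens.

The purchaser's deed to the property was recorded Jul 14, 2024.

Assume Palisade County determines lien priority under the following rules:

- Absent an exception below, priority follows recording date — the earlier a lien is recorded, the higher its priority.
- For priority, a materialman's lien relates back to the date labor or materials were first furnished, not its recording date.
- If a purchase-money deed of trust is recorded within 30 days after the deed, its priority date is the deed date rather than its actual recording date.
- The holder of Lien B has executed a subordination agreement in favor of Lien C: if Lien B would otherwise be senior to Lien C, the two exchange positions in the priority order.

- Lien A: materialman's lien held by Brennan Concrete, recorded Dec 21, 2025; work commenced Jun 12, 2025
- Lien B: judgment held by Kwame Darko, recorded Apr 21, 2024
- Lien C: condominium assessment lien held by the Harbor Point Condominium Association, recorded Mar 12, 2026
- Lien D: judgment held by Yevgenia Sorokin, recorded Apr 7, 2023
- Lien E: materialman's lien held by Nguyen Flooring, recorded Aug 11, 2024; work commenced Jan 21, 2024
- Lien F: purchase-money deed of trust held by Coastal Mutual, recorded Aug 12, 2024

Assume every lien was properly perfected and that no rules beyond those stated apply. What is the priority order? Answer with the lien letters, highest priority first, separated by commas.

D, E, C, F, A, B

First, effective dates: A relates back to Jun 12, 2025 (work commenced); E's effective date is Jan 21, 2024, when work began; F was recorded within the 30-day window, so its effective date is the deed date Jul 14, 2024.
Sorted by effective date: D (Apr 7, 2023), E (Jan 21, 2024), B (Apr 21, 2024), F (Jul 14, 2024), A (Jun 12, 2025), C (Mar 12, 2026).
B would otherwise be senior to C, so under the subordination agreement B and C exchange positions.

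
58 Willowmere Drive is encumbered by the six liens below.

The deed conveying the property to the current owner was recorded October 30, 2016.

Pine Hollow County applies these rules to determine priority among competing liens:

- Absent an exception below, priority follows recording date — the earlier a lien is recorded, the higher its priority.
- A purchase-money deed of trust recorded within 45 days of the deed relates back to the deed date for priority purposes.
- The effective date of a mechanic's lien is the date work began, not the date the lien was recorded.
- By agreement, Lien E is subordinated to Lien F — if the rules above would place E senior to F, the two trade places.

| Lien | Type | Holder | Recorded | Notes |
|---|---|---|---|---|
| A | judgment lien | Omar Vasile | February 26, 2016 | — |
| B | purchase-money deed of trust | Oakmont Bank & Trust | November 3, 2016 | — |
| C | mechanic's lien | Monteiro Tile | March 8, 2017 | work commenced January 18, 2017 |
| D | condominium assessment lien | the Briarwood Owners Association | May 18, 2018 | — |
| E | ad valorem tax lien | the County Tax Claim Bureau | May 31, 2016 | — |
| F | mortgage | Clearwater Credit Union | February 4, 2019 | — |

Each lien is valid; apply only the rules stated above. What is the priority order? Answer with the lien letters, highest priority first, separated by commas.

First, effective dates: B relates back to the deed date October 30, 2016; C relates back to January 18, 2017 (work commenced).
Sorted by effective date: A (February 26, 2016), E (May 31, 2016), B (October 30, 2016), C (January 18, 2017), D (May 18, 2018), F (February 4, 2019).
Because E would otherwise rank above F, the subordination swaps them.

A, F, B, C, D, E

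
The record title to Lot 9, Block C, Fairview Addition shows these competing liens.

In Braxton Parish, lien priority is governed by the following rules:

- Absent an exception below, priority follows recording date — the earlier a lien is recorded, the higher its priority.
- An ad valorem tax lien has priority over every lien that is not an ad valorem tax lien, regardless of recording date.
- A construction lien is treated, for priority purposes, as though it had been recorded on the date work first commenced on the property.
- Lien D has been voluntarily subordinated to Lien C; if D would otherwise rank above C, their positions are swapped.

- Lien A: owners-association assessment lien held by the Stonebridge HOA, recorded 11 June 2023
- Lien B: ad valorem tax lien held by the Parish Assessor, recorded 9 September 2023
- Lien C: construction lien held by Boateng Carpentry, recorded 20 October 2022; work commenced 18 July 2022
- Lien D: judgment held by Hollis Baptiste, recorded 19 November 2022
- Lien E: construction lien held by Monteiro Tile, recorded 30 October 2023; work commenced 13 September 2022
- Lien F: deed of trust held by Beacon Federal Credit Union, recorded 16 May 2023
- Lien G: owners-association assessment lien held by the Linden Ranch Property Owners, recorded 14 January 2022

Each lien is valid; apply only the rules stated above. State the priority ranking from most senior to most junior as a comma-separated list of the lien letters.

B, G, C, E, D, F, A

Effective dates: C's effective date is 18 July 2022, when work began; E is treated as recorded 13 September 2022, the work-commencement date.
As an ad valorem tax lien, B is senior to every other lien.
Remaining liens by effective date: G (14 January 2022), C (18 July 2022), E (13 September 2022), D (19 November 2022), F (16 May 2023), A (11 June 2023).
D is already junior to C, so the subordination agreement changes nothing.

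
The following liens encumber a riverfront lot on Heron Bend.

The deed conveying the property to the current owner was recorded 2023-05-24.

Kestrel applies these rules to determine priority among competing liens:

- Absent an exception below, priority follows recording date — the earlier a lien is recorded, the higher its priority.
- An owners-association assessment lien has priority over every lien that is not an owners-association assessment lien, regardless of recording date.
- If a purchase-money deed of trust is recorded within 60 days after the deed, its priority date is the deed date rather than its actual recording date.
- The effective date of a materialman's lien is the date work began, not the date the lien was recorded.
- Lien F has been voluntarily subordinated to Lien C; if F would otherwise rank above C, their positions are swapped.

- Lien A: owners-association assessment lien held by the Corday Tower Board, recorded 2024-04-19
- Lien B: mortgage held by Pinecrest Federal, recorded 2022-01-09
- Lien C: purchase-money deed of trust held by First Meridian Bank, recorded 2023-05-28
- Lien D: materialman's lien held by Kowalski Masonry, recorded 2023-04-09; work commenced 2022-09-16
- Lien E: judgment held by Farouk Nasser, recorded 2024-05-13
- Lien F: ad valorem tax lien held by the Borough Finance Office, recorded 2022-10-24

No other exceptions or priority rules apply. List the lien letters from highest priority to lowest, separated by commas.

A, B, D, C, F, E

Effective dates: C's effective date is the deed date, 2023-05-24; D is treated as recorded 2022-09-16, the work-commencement date.
As an owners-association assessment lien, A is senior to every other lien.
Among the remaining liens, by effective date: B (2022-01-09), D (2022-09-16), F (2022-10-24), C (2023-05-24), E (2024-05-13).
F is senior to C before the subordination, so the two trade places.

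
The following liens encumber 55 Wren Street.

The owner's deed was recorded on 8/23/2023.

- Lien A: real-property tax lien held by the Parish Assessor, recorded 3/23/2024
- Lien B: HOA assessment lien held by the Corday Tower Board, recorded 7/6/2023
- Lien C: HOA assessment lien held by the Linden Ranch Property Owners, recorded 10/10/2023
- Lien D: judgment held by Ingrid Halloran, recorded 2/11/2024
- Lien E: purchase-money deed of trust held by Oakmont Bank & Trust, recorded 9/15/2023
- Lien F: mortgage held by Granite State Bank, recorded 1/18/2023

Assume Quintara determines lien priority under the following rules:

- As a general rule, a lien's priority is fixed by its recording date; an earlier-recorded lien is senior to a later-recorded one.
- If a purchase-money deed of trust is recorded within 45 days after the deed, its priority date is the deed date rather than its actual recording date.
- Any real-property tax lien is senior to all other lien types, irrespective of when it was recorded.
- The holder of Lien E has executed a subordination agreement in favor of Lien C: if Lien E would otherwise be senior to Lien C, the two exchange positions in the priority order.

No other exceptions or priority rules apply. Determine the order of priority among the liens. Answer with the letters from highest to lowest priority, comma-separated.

Effective dates after the stated exceptions: E's effective date is the deed date, 8/23/2023.
A, as a real-property tax lien, has superpriority and ranks first.
Among the remaining liens, by effective date: F (1/18/2023), B (7/6/2023), E (8/23/2023), C (10/10/2023), D (2/11/2024).
Because E would otherwise rank above C, the subordination swaps them.

A, F, B, C, E, D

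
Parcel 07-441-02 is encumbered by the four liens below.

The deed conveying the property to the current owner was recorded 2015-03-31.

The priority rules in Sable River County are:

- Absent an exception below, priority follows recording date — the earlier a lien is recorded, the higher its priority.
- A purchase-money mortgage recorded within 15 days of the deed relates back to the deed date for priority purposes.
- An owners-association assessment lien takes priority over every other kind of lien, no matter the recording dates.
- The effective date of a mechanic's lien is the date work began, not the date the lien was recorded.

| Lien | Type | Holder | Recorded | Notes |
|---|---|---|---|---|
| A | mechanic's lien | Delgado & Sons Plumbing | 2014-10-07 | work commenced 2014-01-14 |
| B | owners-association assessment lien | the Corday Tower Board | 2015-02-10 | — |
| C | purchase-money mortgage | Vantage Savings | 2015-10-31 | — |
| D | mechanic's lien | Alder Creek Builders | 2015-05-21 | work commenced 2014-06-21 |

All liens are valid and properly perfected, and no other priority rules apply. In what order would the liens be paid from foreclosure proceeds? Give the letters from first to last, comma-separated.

B, A, D, C

First, effective dates: A is treated as recorded 2014-01-14, the work-commencement date; C was recorded 214 days after the deed — beyond 15 days — so no relation-back applies; D is treated as recorded 2014-06-21, the work-commencement date.
B, as an owners-association assessment lien, has superpriority and ranks first.
Among the remaining liens, by effective date: A (2014-01-14), D (2014-06-21), C (2015-10-31).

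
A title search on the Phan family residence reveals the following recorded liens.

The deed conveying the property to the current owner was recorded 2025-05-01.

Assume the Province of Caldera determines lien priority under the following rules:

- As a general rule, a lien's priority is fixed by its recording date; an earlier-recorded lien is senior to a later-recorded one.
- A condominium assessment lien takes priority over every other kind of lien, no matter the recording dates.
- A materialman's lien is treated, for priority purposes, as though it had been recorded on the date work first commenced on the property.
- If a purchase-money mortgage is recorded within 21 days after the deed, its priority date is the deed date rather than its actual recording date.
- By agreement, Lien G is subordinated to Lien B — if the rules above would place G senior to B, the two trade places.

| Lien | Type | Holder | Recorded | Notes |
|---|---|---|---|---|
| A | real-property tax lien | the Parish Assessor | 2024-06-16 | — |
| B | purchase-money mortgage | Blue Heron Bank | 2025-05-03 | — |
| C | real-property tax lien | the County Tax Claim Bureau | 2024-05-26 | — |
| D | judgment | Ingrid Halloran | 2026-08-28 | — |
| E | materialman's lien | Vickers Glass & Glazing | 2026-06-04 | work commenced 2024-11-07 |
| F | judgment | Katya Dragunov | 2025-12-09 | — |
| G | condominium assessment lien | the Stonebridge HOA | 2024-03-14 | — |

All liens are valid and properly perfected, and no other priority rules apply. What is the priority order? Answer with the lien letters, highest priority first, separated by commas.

B, C, A, E, G, F, D

Effective dates: B was recorded within the 21-day window, so its effective date is the deed date 2025-05-01; E's effective date is 2024-11-07, when work began.
G, as a condominium assessment lien, has superpriority and ranks first.
Remaining liens by effective date: C (2024-05-26), A (2024-06-16), E (2024-11-07), B (2025-05-01), F (2025-12-09), D (2026-08-28).
G would otherwise be senior to B, so under the subordination agreement G and B exchange positions.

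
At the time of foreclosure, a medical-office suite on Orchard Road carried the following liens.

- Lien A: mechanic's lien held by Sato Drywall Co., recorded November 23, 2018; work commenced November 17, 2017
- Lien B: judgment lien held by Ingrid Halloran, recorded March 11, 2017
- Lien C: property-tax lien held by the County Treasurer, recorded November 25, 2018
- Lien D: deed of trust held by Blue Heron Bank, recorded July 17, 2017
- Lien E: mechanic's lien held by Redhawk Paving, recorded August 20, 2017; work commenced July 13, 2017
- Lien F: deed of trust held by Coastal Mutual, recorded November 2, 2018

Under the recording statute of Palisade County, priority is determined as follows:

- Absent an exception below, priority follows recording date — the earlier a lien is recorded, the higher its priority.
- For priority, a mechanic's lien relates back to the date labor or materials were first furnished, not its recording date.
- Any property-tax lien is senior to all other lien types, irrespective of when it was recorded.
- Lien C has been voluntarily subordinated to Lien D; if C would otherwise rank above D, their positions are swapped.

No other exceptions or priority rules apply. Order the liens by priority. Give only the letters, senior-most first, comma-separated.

Effective dates after the stated exceptions: A's effective date is November 17, 2017, when work began; E's effective date is July 13, 2017, when work began.
C is a property-tax lien and takes priority over every other lien.
Ordering the rest by effective date: B (March 11, 2017), E (July 13, 2017), D (July 17, 2017), A (November 17, 2017), F (November 2, 2018).
C would otherwise be senior to D, so under the subordination agreement C and D exchange positions.

D, B, E, C, A, F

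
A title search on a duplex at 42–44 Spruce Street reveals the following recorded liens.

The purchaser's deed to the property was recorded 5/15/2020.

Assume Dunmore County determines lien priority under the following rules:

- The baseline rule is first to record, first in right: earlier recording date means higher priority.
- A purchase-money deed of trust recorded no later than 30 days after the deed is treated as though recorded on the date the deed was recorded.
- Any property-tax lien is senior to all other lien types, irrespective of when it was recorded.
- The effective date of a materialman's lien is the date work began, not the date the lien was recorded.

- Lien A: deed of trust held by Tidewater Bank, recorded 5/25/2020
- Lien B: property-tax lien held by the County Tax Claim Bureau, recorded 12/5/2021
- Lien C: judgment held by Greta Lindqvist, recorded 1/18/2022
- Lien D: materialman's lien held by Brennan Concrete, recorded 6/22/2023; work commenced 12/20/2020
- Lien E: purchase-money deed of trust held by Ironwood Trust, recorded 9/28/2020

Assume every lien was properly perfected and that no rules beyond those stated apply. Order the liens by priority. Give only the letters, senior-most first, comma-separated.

First, effective dates: D relates back to 12/20/2020 (work commenced); E was recorded 136 days after the deed — beyond 30 days — so no relation-back applies.
B is a property-tax lien and takes priority over every other lien.
The other liens, earliest effective date first: A (5/25/2020), E (9/28/2020), D (12/20/2020), C (1/18/2022).

B, A, E, D, C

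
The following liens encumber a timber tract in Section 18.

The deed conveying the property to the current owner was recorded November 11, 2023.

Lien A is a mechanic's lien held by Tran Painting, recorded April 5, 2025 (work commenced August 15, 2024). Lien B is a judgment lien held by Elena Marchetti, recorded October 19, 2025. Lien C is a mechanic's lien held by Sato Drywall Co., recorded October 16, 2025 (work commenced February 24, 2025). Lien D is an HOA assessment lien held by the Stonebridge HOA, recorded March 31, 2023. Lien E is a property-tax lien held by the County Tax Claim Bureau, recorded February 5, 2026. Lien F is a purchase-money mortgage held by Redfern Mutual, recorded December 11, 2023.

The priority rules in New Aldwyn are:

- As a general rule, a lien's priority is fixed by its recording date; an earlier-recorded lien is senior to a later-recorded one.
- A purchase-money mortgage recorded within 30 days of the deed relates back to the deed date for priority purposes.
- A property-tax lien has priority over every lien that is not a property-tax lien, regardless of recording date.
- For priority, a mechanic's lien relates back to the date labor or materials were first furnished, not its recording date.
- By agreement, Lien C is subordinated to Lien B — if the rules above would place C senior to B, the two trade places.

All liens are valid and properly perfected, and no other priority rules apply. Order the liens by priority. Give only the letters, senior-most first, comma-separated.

First, effective dates: A's effective date is August 15, 2024, when work began; C's effective date is February 24, 2025, when work began; F relates back to the deed date November 11, 2023.
E, as a property-tax lien, has superpriority and ranks first.
Remaining liens by effective date: D (March 31, 2023), F (November 11, 2023), A (August 15, 2024), C (February 24, 2025), B (October 19, 2025).
Because C would otherwise rank above B, the subordination swaps them.

E, D, F, A, B, C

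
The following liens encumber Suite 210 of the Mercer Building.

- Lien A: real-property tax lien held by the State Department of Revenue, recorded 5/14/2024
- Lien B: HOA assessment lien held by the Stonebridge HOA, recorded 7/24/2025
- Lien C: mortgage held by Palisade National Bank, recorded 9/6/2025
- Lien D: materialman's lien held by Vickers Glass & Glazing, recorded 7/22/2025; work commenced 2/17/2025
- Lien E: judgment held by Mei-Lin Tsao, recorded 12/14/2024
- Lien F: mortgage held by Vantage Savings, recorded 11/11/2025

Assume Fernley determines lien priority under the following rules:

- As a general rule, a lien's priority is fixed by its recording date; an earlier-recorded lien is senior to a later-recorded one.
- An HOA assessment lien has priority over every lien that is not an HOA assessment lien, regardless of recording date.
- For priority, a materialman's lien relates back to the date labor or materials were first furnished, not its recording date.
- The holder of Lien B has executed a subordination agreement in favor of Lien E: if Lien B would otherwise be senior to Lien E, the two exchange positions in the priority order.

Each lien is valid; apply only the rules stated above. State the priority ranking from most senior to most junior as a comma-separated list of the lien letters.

E, A, B, D, C, F

First, effective dates: D's effective date is 2/17/2025, when work began.
As an HOA assessment lien, B is senior to every other lien.
Remaining liens by effective date: A (5/14/2024), E (12/14/2024), D (2/17/2025), C (9/6/2025), F (11/11/2025).
B is senior to E before the subordination, so the two trade places.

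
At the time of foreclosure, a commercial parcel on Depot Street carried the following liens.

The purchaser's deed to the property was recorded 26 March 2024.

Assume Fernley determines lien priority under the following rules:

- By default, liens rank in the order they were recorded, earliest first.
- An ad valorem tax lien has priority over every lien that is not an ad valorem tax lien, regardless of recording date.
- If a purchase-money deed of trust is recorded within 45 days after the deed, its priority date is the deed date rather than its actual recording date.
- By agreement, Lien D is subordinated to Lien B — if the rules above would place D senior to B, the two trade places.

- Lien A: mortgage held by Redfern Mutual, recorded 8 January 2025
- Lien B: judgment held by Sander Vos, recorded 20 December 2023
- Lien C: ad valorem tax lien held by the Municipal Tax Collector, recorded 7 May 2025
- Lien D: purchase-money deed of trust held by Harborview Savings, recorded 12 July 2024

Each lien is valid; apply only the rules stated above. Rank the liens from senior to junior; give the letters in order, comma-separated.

C, B, D, A

Effective dates after the stated exceptions: D was recorded 108 days after the deed — beyond 45 days — so no relation-back applies.
C, as an ad valorem tax lien, has superpriority and ranks first.
Ordering the rest by effective date: B (20 December 2023), D (12 July 2024), A (8 January 2025).
D already ranks below B; the subordination has no effect.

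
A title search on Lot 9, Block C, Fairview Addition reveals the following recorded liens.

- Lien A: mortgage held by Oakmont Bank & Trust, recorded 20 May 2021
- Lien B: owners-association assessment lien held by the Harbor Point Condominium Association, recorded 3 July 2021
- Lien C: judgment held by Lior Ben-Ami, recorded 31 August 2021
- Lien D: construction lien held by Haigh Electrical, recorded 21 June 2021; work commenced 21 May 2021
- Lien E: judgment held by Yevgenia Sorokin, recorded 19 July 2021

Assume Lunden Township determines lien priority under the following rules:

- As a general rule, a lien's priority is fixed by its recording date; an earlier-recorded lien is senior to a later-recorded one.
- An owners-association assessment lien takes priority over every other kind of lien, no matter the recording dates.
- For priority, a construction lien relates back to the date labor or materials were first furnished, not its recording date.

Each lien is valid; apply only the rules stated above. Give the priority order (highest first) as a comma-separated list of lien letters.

B, A, D, E, C

Effective dates: D relates back to 21 May 2021 (work commenced).
As an owners-association assessment lien, B is senior to every other lien.
The other liens, earliest effective date first: A (20 May 2021), D (21 May 2021), E (19 July 2021), C (31 August 2021).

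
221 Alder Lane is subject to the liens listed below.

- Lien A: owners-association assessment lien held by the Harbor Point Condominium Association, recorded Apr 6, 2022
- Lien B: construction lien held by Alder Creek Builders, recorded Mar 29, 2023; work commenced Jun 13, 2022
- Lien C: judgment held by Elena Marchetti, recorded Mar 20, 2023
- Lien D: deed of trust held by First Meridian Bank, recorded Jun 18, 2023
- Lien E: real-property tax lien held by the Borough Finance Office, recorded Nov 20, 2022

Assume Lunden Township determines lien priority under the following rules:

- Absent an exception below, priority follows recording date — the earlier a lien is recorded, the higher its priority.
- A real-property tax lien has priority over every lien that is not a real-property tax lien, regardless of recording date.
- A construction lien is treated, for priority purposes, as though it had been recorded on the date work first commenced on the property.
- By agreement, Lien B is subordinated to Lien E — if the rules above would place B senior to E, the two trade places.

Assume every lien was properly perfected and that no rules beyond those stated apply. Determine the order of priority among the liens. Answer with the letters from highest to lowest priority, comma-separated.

Adjusting effective dates: B's effective date is Jun 13, 2022, when work began.
E is a real-property tax lien, so it outranks all other liens regardless of date.
The other liens, earliest effective date first: A (Apr 6, 2022), B (Jun 13, 2022), C (Mar 20, 2023), D (Jun 18, 2023).
B already ranks below E; the subordination has no effect.

E, A, B, C, D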